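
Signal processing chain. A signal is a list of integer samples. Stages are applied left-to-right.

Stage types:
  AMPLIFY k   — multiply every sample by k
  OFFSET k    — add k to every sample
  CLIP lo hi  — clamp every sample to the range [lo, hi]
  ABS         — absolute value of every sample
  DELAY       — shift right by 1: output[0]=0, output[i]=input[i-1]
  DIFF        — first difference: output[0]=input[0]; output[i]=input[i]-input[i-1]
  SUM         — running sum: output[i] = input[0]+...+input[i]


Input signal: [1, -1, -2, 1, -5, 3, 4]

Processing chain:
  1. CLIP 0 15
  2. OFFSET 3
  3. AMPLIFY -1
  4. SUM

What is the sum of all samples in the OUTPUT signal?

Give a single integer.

Input: [1, -1, -2, 1, -5, 3, 4]
Stage 1 (CLIP 0 15): clip(1,0,15)=1, clip(-1,0,15)=0, clip(-2,0,15)=0, clip(1,0,15)=1, clip(-5,0,15)=0, clip(3,0,15)=3, clip(4,0,15)=4 -> [1, 0, 0, 1, 0, 3, 4]
Stage 2 (OFFSET 3): 1+3=4, 0+3=3, 0+3=3, 1+3=4, 0+3=3, 3+3=6, 4+3=7 -> [4, 3, 3, 4, 3, 6, 7]
Stage 3 (AMPLIFY -1): 4*-1=-4, 3*-1=-3, 3*-1=-3, 4*-1=-4, 3*-1=-3, 6*-1=-6, 7*-1=-7 -> [-4, -3, -3, -4, -3, -6, -7]
Stage 4 (SUM): sum[0..0]=-4, sum[0..1]=-7, sum[0..2]=-10, sum[0..3]=-14, sum[0..4]=-17, sum[0..5]=-23, sum[0..6]=-30 -> [-4, -7, -10, -14, -17, -23, -30]
Output sum: -105

Answer: -105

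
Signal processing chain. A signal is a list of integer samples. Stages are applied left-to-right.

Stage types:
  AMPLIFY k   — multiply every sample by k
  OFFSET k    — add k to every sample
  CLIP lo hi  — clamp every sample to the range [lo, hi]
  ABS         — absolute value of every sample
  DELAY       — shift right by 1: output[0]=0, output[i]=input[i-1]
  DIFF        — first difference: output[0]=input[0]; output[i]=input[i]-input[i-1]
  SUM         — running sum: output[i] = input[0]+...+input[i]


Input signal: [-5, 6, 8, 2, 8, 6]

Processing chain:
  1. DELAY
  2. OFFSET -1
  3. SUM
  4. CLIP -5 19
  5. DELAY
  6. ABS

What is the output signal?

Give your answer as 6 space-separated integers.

Answer: 0 1 5 2 5 6

Derivation:
Input: [-5, 6, 8, 2, 8, 6]
Stage 1 (DELAY): [0, -5, 6, 8, 2, 8] = [0, -5, 6, 8, 2, 8] -> [0, -5, 6, 8, 2, 8]
Stage 2 (OFFSET -1): 0+-1=-1, -5+-1=-6, 6+-1=5, 8+-1=7, 2+-1=1, 8+-1=7 -> [-1, -6, 5, 7, 1, 7]
Stage 3 (SUM): sum[0..0]=-1, sum[0..1]=-7, sum[0..2]=-2, sum[0..3]=5, sum[0..4]=6, sum[0..5]=13 -> [-1, -7, -2, 5, 6, 13]
Stage 4 (CLIP -5 19): clip(-1,-5,19)=-1, clip(-7,-5,19)=-5, clip(-2,-5,19)=-2, clip(5,-5,19)=5, clip(6,-5,19)=6, clip(13,-5,19)=13 -> [-1, -5, -2, 5, 6, 13]
Stage 5 (DELAY): [0, -1, -5, -2, 5, 6] = [0, -1, -5, -2, 5, 6] -> [0, -1, -5, -2, 5, 6]
Stage 6 (ABS): |0|=0, |-1|=1, |-5|=5, |-2|=2, |5|=5, |6|=6 -> [0, 1, 5, 2, 5, 6]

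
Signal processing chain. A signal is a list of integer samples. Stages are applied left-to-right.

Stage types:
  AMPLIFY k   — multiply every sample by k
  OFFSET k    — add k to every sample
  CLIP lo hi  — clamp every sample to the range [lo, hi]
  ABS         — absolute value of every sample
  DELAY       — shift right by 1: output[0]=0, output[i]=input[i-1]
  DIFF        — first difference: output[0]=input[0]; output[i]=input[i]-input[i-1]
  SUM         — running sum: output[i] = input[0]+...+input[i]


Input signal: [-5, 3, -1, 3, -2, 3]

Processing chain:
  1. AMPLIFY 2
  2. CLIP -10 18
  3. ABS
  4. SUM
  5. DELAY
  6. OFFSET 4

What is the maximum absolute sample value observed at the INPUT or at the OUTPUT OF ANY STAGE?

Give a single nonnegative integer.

Answer: 34

Derivation:
Input: [-5, 3, -1, 3, -2, 3] (max |s|=5)
Stage 1 (AMPLIFY 2): -5*2=-10, 3*2=6, -1*2=-2, 3*2=6, -2*2=-4, 3*2=6 -> [-10, 6, -2, 6, -4, 6] (max |s|=10)
Stage 2 (CLIP -10 18): clip(-10,-10,18)=-10, clip(6,-10,18)=6, clip(-2,-10,18)=-2, clip(6,-10,18)=6, clip(-4,-10,18)=-4, clip(6,-10,18)=6 -> [-10, 6, -2, 6, -4, 6] (max |s|=10)
Stage 3 (ABS): |-10|=10, |6|=6, |-2|=2, |6|=6, |-4|=4, |6|=6 -> [10, 6, 2, 6, 4, 6] (max |s|=10)
Stage 4 (SUM): sum[0..0]=10, sum[0..1]=16, sum[0..2]=18, sum[0..3]=24, sum[0..4]=28, sum[0..5]=34 -> [10, 16, 18, 24, 28, 34] (max |s|=34)
Stage 5 (DELAY): [0, 10, 16, 18, 24, 28] = [0, 10, 16, 18, 24, 28] -> [0, 10, 16, 18, 24, 28] (max |s|=28)
Stage 6 (OFFSET 4): 0+4=4, 10+4=14, 16+4=20, 18+4=22, 24+4=28, 28+4=32 -> [4, 14, 20, 22, 28, 32] (max |s|=32)
Overall max amplitude: 34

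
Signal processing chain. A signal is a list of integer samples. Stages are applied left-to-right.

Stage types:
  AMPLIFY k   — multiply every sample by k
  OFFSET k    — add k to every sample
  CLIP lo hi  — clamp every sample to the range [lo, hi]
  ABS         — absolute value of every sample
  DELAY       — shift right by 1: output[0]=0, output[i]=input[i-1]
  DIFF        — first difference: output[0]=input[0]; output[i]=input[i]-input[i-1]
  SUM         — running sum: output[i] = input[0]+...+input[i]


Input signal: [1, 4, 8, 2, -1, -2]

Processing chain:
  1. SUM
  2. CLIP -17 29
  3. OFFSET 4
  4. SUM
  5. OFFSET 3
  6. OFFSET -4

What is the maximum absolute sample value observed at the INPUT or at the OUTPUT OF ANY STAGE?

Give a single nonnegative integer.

Answer: 87

Derivation:
Input: [1, 4, 8, 2, -1, -2] (max |s|=8)
Stage 1 (SUM): sum[0..0]=1, sum[0..1]=5, sum[0..2]=13, sum[0..3]=15, sum[0..4]=14, sum[0..5]=12 -> [1, 5, 13, 15, 14, 12] (max |s|=15)
Stage 2 (CLIP -17 29): clip(1,-17,29)=1, clip(5,-17,29)=5, clip(13,-17,29)=13, clip(15,-17,29)=15, clip(14,-17,29)=14, clip(12,-17,29)=12 -> [1, 5, 13, 15, 14, 12] (max |s|=15)
Stage 3 (OFFSET 4): 1+4=5, 5+4=9, 13+4=17, 15+4=19, 14+4=18, 12+4=16 -> [5, 9, 17, 19, 18, 16] (max |s|=19)
Stage 4 (SUM): sum[0..0]=5, sum[0..1]=14, sum[0..2]=31, sum[0..3]=50, sum[0..4]=68, sum[0..5]=84 -> [5, 14, 31, 50, 68, 84] (max |s|=84)
Stage 5 (OFFSET 3): 5+3=8, 14+3=17, 31+3=34, 50+3=53, 68+3=71, 84+3=87 -> [8, 17, 34, 53, 71, 87] (max |s|=87)
Stage 6 (OFFSET -4): 8+-4=4, 17+-4=13, 34+-4=30, 53+-4=49, 71+-4=67, 87+-4=83 -> [4, 13, 30, 49, 67, 83] (max |s|=83)
Overall max amplitude: 87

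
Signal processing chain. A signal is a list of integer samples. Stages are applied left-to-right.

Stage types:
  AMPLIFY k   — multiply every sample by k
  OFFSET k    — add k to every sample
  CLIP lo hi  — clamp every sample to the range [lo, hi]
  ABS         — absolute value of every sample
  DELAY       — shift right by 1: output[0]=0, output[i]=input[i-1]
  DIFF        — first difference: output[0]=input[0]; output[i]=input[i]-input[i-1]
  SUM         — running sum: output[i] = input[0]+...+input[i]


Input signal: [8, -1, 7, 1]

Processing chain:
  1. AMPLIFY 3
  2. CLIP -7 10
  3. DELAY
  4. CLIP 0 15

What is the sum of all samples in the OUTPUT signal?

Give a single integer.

Answer: 20

Derivation:
Input: [8, -1, 7, 1]
Stage 1 (AMPLIFY 3): 8*3=24, -1*3=-3, 7*3=21, 1*3=3 -> [24, -3, 21, 3]
Stage 2 (CLIP -7 10): clip(24,-7,10)=10, clip(-3,-7,10)=-3, clip(21,-7,10)=10, clip(3,-7,10)=3 -> [10, -3, 10, 3]
Stage 3 (DELAY): [0, 10, -3, 10] = [0, 10, -3, 10] -> [0, 10, -3, 10]
Stage 4 (CLIP 0 15): clip(0,0,15)=0, clip(10,0,15)=10, clip(-3,0,15)=0, clip(10,0,15)=10 -> [0, 10, 0, 10]
Output sum: 20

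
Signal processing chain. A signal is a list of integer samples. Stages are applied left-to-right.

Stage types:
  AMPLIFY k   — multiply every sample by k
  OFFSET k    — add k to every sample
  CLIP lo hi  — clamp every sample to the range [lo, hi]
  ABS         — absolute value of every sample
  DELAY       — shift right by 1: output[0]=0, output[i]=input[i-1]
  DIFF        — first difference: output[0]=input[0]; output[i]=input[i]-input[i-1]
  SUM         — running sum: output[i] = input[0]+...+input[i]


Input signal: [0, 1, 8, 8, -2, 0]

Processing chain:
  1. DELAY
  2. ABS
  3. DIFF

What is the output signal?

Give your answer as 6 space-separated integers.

Answer: 0 0 1 7 0 -6

Derivation:
Input: [0, 1, 8, 8, -2, 0]
Stage 1 (DELAY): [0, 0, 1, 8, 8, -2] = [0, 0, 1, 8, 8, -2] -> [0, 0, 1, 8, 8, -2]
Stage 2 (ABS): |0|=0, |0|=0, |1|=1, |8|=8, |8|=8, |-2|=2 -> [0, 0, 1, 8, 8, 2]
Stage 3 (DIFF): s[0]=0, 0-0=0, 1-0=1, 8-1=7, 8-8=0, 2-8=-6 -> [0, 0, 1, 7, 0, -6]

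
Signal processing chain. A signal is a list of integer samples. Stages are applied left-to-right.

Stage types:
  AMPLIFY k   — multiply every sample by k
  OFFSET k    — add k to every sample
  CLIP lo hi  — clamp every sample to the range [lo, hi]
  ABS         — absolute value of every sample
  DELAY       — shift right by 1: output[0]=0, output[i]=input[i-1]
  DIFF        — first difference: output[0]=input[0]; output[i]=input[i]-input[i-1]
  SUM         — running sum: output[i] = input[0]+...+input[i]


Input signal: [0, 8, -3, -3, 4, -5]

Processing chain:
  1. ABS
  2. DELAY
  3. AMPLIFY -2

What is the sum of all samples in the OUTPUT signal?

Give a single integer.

Input: [0, 8, -3, -3, 4, -5]
Stage 1 (ABS): |0|=0, |8|=8, |-3|=3, |-3|=3, |4|=4, |-5|=5 -> [0, 8, 3, 3, 4, 5]
Stage 2 (DELAY): [0, 0, 8, 3, 3, 4] = [0, 0, 8, 3, 3, 4] -> [0, 0, 8, 3, 3, 4]
Stage 3 (AMPLIFY -2): 0*-2=0, 0*-2=0, 8*-2=-16, 3*-2=-6, 3*-2=-6, 4*-2=-8 -> [0, 0, -16, -6, -6, -8]
Output sum: -36

Answer: -36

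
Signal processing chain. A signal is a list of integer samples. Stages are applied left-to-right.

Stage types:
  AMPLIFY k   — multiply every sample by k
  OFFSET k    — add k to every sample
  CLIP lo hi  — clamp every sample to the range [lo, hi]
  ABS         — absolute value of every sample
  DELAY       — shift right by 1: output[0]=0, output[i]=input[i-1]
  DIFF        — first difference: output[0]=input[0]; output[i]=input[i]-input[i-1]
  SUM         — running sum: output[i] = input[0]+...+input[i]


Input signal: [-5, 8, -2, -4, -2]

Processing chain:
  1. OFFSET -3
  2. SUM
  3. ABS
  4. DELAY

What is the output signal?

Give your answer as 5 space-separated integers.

Input: [-5, 8, -2, -4, -2]
Stage 1 (OFFSET -3): -5+-3=-8, 8+-3=5, -2+-3=-5, -4+-3=-7, -2+-3=-5 -> [-8, 5, -5, -7, -5]
Stage 2 (SUM): sum[0..0]=-8, sum[0..1]=-3, sum[0..2]=-8, sum[0..3]=-15, sum[0..4]=-20 -> [-8, -3, -8, -15, -20]
Stage 3 (ABS): |-8|=8, |-3|=3, |-8|=8, |-15|=15, |-20|=20 -> [8, 3, 8, 15, 20]
Stage 4 (DELAY): [0, 8, 3, 8, 15] = [0, 8, 3, 8, 15] -> [0, 8, 3, 8, 15]

Answer: 0 8 3 8 15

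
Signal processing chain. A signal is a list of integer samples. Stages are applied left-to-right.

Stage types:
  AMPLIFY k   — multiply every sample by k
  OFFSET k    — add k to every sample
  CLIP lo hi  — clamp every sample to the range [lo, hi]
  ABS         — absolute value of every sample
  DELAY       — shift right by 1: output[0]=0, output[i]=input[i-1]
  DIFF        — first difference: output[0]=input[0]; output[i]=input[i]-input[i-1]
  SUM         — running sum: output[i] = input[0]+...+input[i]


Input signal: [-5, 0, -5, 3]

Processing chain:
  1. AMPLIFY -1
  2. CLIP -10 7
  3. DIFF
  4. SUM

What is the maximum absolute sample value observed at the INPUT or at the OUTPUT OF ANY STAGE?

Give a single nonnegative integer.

Input: [-5, 0, -5, 3] (max |s|=5)
Stage 1 (AMPLIFY -1): -5*-1=5, 0*-1=0, -5*-1=5, 3*-1=-3 -> [5, 0, 5, -3] (max |s|=5)
Stage 2 (CLIP -10 7): clip(5,-10,7)=5, clip(0,-10,7)=0, clip(5,-10,7)=5, clip(-3,-10,7)=-3 -> [5, 0, 5, -3] (max |s|=5)
Stage 3 (DIFF): s[0]=5, 0-5=-5, 5-0=5, -3-5=-8 -> [5, -5, 5, -8] (max |s|=8)
Stage 4 (SUM): sum[0..0]=5, sum[0..1]=0, sum[0..2]=5, sum[0..3]=-3 -> [5, 0, 5, -3] (max |s|=5)
Overall max amplitude: 8

Answer: 8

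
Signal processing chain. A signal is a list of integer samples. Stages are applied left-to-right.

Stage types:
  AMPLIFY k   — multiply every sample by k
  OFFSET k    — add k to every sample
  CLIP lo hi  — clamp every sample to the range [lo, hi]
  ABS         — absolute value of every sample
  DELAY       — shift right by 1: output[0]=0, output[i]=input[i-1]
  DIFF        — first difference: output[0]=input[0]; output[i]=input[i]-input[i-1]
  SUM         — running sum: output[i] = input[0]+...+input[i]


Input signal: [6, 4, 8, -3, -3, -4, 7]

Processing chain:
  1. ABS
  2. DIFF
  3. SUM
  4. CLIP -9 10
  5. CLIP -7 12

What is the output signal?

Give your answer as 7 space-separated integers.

Answer: 6 4 8 3 3 4 7

Derivation:
Input: [6, 4, 8, -3, -3, -4, 7]
Stage 1 (ABS): |6|=6, |4|=4, |8|=8, |-3|=3, |-3|=3, |-4|=4, |7|=7 -> [6, 4, 8, 3, 3, 4, 7]
Stage 2 (DIFF): s[0]=6, 4-6=-2, 8-4=4, 3-8=-5, 3-3=0, 4-3=1, 7-4=3 -> [6, -2, 4, -5, 0, 1, 3]
Stage 3 (SUM): sum[0..0]=6, sum[0..1]=4, sum[0..2]=8, sum[0..3]=3, sum[0..4]=3, sum[0..5]=4, sum[0..6]=7 -> [6, 4, 8, 3, 3, 4, 7]
Stage 4 (CLIP -9 10): clip(6,-9,10)=6, clip(4,-9,10)=4, clip(8,-9,10)=8, clip(3,-9,10)=3, clip(3,-9,10)=3, clip(4,-9,10)=4, clip(7,-9,10)=7 -> [6, 4, 8, 3, 3, 4, 7]
Stage 5 (CLIP -7 12): clip(6,-7,12)=6, clip(4,-7,12)=4, clip(8,-7,12)=8, clip(3,-7,12)=3, clip(3,-7,12)=3, clip(4,-7,12)=4, clip(7,-7,12)=7 -> [6, 4, 8, 3, 3, 4, 7]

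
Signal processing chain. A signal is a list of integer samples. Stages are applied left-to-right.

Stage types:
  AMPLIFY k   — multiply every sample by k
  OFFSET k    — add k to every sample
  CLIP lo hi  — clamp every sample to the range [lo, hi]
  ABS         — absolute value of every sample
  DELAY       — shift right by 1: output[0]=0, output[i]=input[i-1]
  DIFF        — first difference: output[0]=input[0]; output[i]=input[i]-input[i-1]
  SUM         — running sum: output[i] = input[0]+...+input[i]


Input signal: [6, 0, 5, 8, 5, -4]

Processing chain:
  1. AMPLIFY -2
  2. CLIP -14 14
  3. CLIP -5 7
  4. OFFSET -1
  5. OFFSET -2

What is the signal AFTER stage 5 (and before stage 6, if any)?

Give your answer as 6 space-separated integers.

Input: [6, 0, 5, 8, 5, -4]
Stage 1 (AMPLIFY -2): 6*-2=-12, 0*-2=0, 5*-2=-10, 8*-2=-16, 5*-2=-10, -4*-2=8 -> [-12, 0, -10, -16, -10, 8]
Stage 2 (CLIP -14 14): clip(-12,-14,14)=-12, clip(0,-14,14)=0, clip(-10,-14,14)=-10, clip(-16,-14,14)=-14, clip(-10,-14,14)=-10, clip(8,-14,14)=8 -> [-12, 0, -10, -14, -10, 8]
Stage 3 (CLIP -5 7): clip(-12,-5,7)=-5, clip(0,-5,7)=0, clip(-10,-5,7)=-5, clip(-14,-5,7)=-5, clip(-10,-5,7)=-5, clip(8,-5,7)=7 -> [-5, 0, -5, -5, -5, 7]
Stage 4 (OFFSET -1): -5+-1=-6, 0+-1=-1, -5+-1=-6, -5+-1=-6, -5+-1=-6, 7+-1=6 -> [-6, -1, -6, -6, -6, 6]
Stage 5 (OFFSET -2): -6+-2=-8, -1+-2=-3, -6+-2=-8, -6+-2=-8, -6+-2=-8, 6+-2=4 -> [-8, -3, -8, -8, -8, 4]

Answer: -8 -3 -8 -8 -8 4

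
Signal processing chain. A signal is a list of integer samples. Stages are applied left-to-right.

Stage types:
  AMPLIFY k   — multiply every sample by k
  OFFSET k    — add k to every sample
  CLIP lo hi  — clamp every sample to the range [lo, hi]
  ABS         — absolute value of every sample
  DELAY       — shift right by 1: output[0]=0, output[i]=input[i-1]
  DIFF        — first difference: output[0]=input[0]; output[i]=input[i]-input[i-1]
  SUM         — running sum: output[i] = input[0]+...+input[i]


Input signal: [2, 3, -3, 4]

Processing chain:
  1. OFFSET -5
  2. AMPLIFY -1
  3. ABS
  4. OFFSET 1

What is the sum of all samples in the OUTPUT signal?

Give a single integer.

Input: [2, 3, -3, 4]
Stage 1 (OFFSET -5): 2+-5=-3, 3+-5=-2, -3+-5=-8, 4+-5=-1 -> [-3, -2, -8, -1]
Stage 2 (AMPLIFY -1): -3*-1=3, -2*-1=2, -8*-1=8, -1*-1=1 -> [3, 2, 8, 1]
Stage 3 (ABS): |3|=3, |2|=2, |8|=8, |1|=1 -> [3, 2, 8, 1]
Stage 4 (OFFSET 1): 3+1=4, 2+1=3, 8+1=9, 1+1=2 -> [4, 3, 9, 2]
Output sum: 18

Answer: 18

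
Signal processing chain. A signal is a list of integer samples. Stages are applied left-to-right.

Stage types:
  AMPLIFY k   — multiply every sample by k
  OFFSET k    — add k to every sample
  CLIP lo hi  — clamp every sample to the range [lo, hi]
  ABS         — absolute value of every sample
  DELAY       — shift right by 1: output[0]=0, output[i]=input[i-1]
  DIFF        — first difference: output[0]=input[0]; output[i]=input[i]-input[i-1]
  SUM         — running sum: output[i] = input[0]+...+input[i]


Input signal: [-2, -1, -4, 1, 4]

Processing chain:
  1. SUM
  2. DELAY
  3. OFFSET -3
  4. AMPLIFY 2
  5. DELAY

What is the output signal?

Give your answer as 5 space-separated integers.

Answer: 0 -6 -10 -12 -20

Derivation:
Input: [-2, -1, -4, 1, 4]
Stage 1 (SUM): sum[0..0]=-2, sum[0..1]=-3, sum[0..2]=-7, sum[0..3]=-6, sum[0..4]=-2 -> [-2, -3, -7, -6, -2]
Stage 2 (DELAY): [0, -2, -3, -7, -6] = [0, -2, -3, -7, -6] -> [0, -2, -3, -7, -6]
Stage 3 (OFFSET -3): 0+-3=-3, -2+-3=-5, -3+-3=-6, -7+-3=-10, -6+-3=-9 -> [-3, -5, -6, -10, -9]
Stage 4 (AMPLIFY 2): -3*2=-6, -5*2=-10, -6*2=-12, -10*2=-20, -9*2=-18 -> [-6, -10, -12, -20, -18]
Stage 5 (DELAY): [0, -6, -10, -12, -20] = [0, -6, -10, -12, -20] -> [0, -6, -10, -12, -20]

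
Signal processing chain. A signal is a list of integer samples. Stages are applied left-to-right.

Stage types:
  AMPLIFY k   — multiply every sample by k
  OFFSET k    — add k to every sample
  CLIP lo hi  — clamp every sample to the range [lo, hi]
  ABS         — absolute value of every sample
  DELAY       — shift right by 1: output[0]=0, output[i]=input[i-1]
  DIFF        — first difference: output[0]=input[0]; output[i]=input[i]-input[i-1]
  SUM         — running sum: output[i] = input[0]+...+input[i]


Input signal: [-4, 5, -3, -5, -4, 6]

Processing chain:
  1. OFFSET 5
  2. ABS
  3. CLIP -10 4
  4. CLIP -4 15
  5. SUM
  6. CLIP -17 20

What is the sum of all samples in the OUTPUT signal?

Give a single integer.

Input: [-4, 5, -3, -5, -4, 6]
Stage 1 (OFFSET 5): -4+5=1, 5+5=10, -3+5=2, -5+5=0, -4+5=1, 6+5=11 -> [1, 10, 2, 0, 1, 11]
Stage 2 (ABS): |1|=1, |10|=10, |2|=2, |0|=0, |1|=1, |11|=11 -> [1, 10, 2, 0, 1, 11]
Stage 3 (CLIP -10 4): clip(1,-10,4)=1, clip(10,-10,4)=4, clip(2,-10,4)=2, clip(0,-10,4)=0, clip(1,-10,4)=1, clip(11,-10,4)=4 -> [1, 4, 2, 0, 1, 4]
Stage 4 (CLIP -4 15): clip(1,-4,15)=1, clip(4,-4,15)=4, clip(2,-4,15)=2, clip(0,-4,15)=0, clip(1,-4,15)=1, clip(4,-4,15)=4 -> [1, 4, 2, 0, 1, 4]
Stage 5 (SUM): sum[0..0]=1, sum[0..1]=5, sum[0..2]=7, sum[0..3]=7, sum[0..4]=8, sum[0..5]=12 -> [1, 5, 7, 7, 8, 12]
Stage 6 (CLIP -17 20): clip(1,-17,20)=1, clip(5,-17,20)=5, clip(7,-17,20)=7, clip(7,-17,20)=7, clip(8,-17,20)=8, clip(12,-17,20)=12 -> [1, 5, 7, 7, 8, 12]
Output sum: 40

Answer: 40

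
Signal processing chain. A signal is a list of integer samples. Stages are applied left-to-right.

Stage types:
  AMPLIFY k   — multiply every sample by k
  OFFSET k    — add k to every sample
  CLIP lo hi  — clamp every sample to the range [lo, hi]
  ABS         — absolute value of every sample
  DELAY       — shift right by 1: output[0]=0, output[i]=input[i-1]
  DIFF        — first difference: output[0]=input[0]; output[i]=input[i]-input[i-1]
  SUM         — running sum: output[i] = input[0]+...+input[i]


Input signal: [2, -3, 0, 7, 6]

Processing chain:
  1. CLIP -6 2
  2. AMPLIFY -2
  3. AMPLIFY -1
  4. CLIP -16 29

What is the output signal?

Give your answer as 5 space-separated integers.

Answer: 4 -6 0 4 4

Derivation:
Input: [2, -3, 0, 7, 6]
Stage 1 (CLIP -6 2): clip(2,-6,2)=2, clip(-3,-6,2)=-3, clip(0,-6,2)=0, clip(7,-6,2)=2, clip(6,-6,2)=2 -> [2, -3, 0, 2, 2]
Stage 2 (AMPLIFY -2): 2*-2=-4, -3*-2=6, 0*-2=0, 2*-2=-4, 2*-2=-4 -> [-4, 6, 0, -4, -4]
Stage 3 (AMPLIFY -1): -4*-1=4, 6*-1=-6, 0*-1=0, -4*-1=4, -4*-1=4 -> [4, -6, 0, 4, 4]
Stage 4 (CLIP -16 29): clip(4,-16,29)=4, clip(-6,-16,29)=-6, clip(0,-16,29)=0, clip(4,-16,29)=4, clip(4,-16,29)=4 -> [4, -6, 0, 4, 4]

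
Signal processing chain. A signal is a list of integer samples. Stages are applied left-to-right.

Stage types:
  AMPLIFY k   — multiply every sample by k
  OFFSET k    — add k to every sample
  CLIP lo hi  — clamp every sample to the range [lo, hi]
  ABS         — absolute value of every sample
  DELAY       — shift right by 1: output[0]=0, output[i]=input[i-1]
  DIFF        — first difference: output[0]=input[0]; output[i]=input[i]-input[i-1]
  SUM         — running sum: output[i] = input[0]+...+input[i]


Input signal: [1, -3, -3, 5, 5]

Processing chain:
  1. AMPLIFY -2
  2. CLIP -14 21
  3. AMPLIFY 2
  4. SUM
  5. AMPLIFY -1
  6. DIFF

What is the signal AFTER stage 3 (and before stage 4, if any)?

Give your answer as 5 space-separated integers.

Input: [1, -3, -3, 5, 5]
Stage 1 (AMPLIFY -2): 1*-2=-2, -3*-2=6, -3*-2=6, 5*-2=-10, 5*-2=-10 -> [-2, 6, 6, -10, -10]
Stage 2 (CLIP -14 21): clip(-2,-14,21)=-2, clip(6,-14,21)=6, clip(6,-14,21)=6, clip(-10,-14,21)=-10, clip(-10,-14,21)=-10 -> [-2, 6, 6, -10, -10]
Stage 3 (AMPLIFY 2): -2*2=-4, 6*2=12, 6*2=12, -10*2=-20, -10*2=-20 -> [-4, 12, 12, -20, -20]

Answer: -4 12 12 -20 -20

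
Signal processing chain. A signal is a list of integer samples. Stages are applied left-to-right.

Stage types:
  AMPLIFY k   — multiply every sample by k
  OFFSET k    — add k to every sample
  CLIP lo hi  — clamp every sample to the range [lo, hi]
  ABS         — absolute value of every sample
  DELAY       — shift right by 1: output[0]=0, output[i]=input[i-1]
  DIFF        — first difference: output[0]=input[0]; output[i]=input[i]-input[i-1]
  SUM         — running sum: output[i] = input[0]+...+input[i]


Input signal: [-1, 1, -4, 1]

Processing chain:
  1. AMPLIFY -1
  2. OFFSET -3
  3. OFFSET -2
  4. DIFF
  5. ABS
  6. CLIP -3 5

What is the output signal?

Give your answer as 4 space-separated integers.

Answer: 4 2 5 5

Derivation:
Input: [-1, 1, -4, 1]
Stage 1 (AMPLIFY -1): -1*-1=1, 1*-1=-1, -4*-1=4, 1*-1=-1 -> [1, -1, 4, -1]
Stage 2 (OFFSET -3): 1+-3=-2, -1+-3=-4, 4+-3=1, -1+-3=-4 -> [-2, -4, 1, -4]
Stage 3 (OFFSET -2): -2+-2=-4, -4+-2=-6, 1+-2=-1, -4+-2=-6 -> [-4, -6, -1, -6]
Stage 4 (DIFF): s[0]=-4, -6--4=-2, -1--6=5, -6--1=-5 -> [-4, -2, 5, -5]
Stage 5 (ABS): |-4|=4, |-2|=2, |5|=5, |-5|=5 -> [4, 2, 5, 5]
Stage 6 (CLIP -3 5): clip(4,-3,5)=4, clip(2,-3,5)=2, clip(5,-3,5)=5, clip(5,-3,5)=5 -> [4, 2, 5, 5]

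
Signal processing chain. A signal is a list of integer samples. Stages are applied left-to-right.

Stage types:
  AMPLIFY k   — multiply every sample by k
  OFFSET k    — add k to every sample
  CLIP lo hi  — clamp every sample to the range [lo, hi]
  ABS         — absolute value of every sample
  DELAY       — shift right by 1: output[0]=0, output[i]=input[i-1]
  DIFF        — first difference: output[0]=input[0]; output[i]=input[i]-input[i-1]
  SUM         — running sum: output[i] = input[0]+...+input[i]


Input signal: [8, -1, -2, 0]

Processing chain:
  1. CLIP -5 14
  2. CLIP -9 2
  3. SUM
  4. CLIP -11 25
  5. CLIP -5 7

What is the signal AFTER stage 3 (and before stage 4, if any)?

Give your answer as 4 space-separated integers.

Input: [8, -1, -2, 0]
Stage 1 (CLIP -5 14): clip(8,-5,14)=8, clip(-1,-5,14)=-1, clip(-2,-5,14)=-2, clip(0,-5,14)=0 -> [8, -1, -2, 0]
Stage 2 (CLIP -9 2): clip(8,-9,2)=2, clip(-1,-9,2)=-1, clip(-2,-9,2)=-2, clip(0,-9,2)=0 -> [2, -1, -2, 0]
Stage 3 (SUM): sum[0..0]=2, sum[0..1]=1, sum[0..2]=-1, sum[0..3]=-1 -> [2, 1, -1, -1]

Answer: 2 1 -1 -1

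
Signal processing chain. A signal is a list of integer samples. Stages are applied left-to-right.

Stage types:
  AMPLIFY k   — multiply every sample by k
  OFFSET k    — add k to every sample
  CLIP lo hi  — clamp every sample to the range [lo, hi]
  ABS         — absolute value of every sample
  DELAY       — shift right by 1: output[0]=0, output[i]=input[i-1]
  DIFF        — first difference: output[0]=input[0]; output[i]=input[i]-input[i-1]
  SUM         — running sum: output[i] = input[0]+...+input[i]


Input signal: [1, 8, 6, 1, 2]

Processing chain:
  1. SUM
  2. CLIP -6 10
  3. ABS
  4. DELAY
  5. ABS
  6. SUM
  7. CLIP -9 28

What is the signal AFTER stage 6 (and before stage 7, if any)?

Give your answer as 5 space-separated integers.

Input: [1, 8, 6, 1, 2]
Stage 1 (SUM): sum[0..0]=1, sum[0..1]=9, sum[0..2]=15, sum[0..3]=16, sum[0..4]=18 -> [1, 9, 15, 16, 18]
Stage 2 (CLIP -6 10): clip(1,-6,10)=1, clip(9,-6,10)=9, clip(15,-6,10)=10, clip(16,-6,10)=10, clip(18,-6,10)=10 -> [1, 9, 10, 10, 10]
Stage 3 (ABS): |1|=1, |9|=9, |10|=10, |10|=10, |10|=10 -> [1, 9, 10, 10, 10]
Stage 4 (DELAY): [0, 1, 9, 10, 10] = [0, 1, 9, 10, 10] -> [0, 1, 9, 10, 10]
Stage 5 (ABS): |0|=0, |1|=1, |9|=9, |10|=10, |10|=10 -> [0, 1, 9, 10, 10]
Stage 6 (SUM): sum[0..0]=0, sum[0..1]=1, sum[0..2]=10, sum[0..3]=20, sum[0..4]=30 -> [0, 1, 10, 20, 30]

Answer: 0 1 10 20 30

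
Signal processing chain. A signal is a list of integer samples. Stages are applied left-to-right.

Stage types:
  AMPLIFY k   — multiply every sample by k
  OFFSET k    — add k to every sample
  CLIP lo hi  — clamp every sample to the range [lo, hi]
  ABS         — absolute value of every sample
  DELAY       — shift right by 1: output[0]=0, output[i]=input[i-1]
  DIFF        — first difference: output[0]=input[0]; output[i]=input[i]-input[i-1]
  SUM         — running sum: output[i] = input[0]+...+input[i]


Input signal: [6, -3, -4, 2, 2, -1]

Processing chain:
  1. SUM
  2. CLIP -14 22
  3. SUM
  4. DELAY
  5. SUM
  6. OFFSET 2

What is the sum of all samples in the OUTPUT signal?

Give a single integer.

Answer: 132

Derivation:
Input: [6, -3, -4, 2, 2, -1]
Stage 1 (SUM): sum[0..0]=6, sum[0..1]=3, sum[0..2]=-1, sum[0..3]=1, sum[0..4]=3, sum[0..5]=2 -> [6, 3, -1, 1, 3, 2]
Stage 2 (CLIP -14 22): clip(6,-14,22)=6, clip(3,-14,22)=3, clip(-1,-14,22)=-1, clip(1,-14,22)=1, clip(3,-14,22)=3, clip(2,-14,22)=2 -> [6, 3, -1, 1, 3, 2]
Stage 3 (SUM): sum[0..0]=6, sum[0..1]=9, sum[0..2]=8, sum[0..3]=9, sum[0..4]=12, sum[0..5]=14 -> [6, 9, 8, 9, 12, 14]
Stage 4 (DELAY): [0, 6, 9, 8, 9, 12] = [0, 6, 9, 8, 9, 12] -> [0, 6, 9, 8, 9, 12]
Stage 5 (SUM): sum[0..0]=0, sum[0..1]=6, sum[0..2]=15, sum[0..3]=23, sum[0..4]=32, sum[0..5]=44 -> [0, 6, 15, 23, 32, 44]
Stage 6 (OFFSET 2): 0+2=2, 6+2=8, 15+2=17, 23+2=25, 32+2=34, 44+2=46 -> [2, 8, 17, 25, 34, 46]
Output sum: 132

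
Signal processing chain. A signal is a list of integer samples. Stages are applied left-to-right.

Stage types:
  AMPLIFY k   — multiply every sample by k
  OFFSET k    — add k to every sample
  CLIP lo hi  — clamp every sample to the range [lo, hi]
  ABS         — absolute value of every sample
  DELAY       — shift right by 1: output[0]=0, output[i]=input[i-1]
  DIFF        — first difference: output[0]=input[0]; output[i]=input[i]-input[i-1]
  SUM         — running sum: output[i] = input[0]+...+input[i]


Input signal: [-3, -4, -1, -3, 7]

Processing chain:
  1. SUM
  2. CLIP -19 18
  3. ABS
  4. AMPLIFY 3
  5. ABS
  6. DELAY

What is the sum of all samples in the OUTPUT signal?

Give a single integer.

Input: [-3, -4, -1, -3, 7]
Stage 1 (SUM): sum[0..0]=-3, sum[0..1]=-7, sum[0..2]=-8, sum[0..3]=-11, sum[0..4]=-4 -> [-3, -7, -8, -11, -4]
Stage 2 (CLIP -19 18): clip(-3,-19,18)=-3, clip(-7,-19,18)=-7, clip(-8,-19,18)=-8, clip(-11,-19,18)=-11, clip(-4,-19,18)=-4 -> [-3, -7, -8, -11, -4]
Stage 3 (ABS): |-3|=3, |-7|=7, |-8|=8, |-11|=11, |-4|=4 -> [3, 7, 8, 11, 4]
Stage 4 (AMPLIFY 3): 3*3=9, 7*3=21, 8*3=24, 11*3=33, 4*3=12 -> [9, 21, 24, 33, 12]
Stage 5 (ABS): |9|=9, |21|=21, |24|=24, |33|=33, |12|=12 -> [9, 21, 24, 33, 12]
Stage 6 (DELAY): [0, 9, 21, 24, 33] = [0, 9, 21, 24, 33] -> [0, 9, 21, 24, 33]
Output sum: 87

Answer: 87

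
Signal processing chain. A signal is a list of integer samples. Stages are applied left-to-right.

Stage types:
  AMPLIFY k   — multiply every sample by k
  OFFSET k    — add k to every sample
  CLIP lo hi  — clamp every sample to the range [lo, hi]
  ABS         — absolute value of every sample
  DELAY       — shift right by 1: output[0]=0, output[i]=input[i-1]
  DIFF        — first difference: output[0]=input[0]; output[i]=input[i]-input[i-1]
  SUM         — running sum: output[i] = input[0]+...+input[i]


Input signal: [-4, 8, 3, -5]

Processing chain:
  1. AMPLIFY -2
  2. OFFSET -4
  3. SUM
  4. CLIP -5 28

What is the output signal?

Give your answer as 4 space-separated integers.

Input: [-4, 8, 3, -5]
Stage 1 (AMPLIFY -2): -4*-2=8, 8*-2=-16, 3*-2=-6, -5*-2=10 -> [8, -16, -6, 10]
Stage 2 (OFFSET -4): 8+-4=4, -16+-4=-20, -6+-4=-10, 10+-4=6 -> [4, -20, -10, 6]
Stage 3 (SUM): sum[0..0]=4, sum[0..1]=-16, sum[0..2]=-26, sum[0..3]=-20 -> [4, -16, -26, -20]
Stage 4 (CLIP -5 28): clip(4,-5,28)=4, clip(-16,-5,28)=-5, clip(-26,-5,28)=-5, clip(-20,-5,28)=-5 -> [4, -5, -5, -5]

Answer: 4 -5 -5 -5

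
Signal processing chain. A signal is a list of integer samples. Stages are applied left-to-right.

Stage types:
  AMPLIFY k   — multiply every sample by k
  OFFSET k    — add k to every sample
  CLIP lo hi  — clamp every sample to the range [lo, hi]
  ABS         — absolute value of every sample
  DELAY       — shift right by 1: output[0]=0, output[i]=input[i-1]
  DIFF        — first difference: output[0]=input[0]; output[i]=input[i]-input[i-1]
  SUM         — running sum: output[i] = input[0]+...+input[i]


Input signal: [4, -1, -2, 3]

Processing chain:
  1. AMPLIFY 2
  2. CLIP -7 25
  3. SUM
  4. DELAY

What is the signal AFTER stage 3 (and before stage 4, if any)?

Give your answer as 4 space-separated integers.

Answer: 8 6 2 8

Derivation:
Input: [4, -1, -2, 3]
Stage 1 (AMPLIFY 2): 4*2=8, -1*2=-2, -2*2=-4, 3*2=6 -> [8, -2, -4, 6]
Stage 2 (CLIP -7 25): clip(8,-7,25)=8, clip(-2,-7,25)=-2, clip(-4,-7,25)=-4, clip(6,-7,25)=6 -> [8, -2, -4, 6]
Stage 3 (SUM): sum[0..0]=8, sum[0..1]=6, sum[0..2]=2, sum[0..3]=8 -> [8, 6, 2, 8]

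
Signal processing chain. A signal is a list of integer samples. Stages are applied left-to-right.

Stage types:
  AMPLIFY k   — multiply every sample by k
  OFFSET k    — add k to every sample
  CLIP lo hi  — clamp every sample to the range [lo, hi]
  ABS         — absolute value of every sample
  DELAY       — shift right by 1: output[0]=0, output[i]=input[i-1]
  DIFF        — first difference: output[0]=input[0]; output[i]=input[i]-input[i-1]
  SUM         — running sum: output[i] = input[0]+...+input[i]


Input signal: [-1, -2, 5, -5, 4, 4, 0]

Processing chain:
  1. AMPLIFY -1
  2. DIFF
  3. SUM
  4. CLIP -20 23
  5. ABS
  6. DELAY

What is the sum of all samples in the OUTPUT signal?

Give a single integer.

Input: [-1, -2, 5, -5, 4, 4, 0]
Stage 1 (AMPLIFY -1): -1*-1=1, -2*-1=2, 5*-1=-5, -5*-1=5, 4*-1=-4, 4*-1=-4, 0*-1=0 -> [1, 2, -5, 5, -4, -4, 0]
Stage 2 (DIFF): s[0]=1, 2-1=1, -5-2=-7, 5--5=10, -4-5=-9, -4--4=0, 0--4=4 -> [1, 1, -7, 10, -9, 0, 4]
Stage 3 (SUM): sum[0..0]=1, sum[0..1]=2, sum[0..2]=-5, sum[0..3]=5, sum[0..4]=-4, sum[0..5]=-4, sum[0..6]=0 -> [1, 2, -5, 5, -4, -4, 0]
Stage 4 (CLIP -20 23): clip(1,-20,23)=1, clip(2,-20,23)=2, clip(-5,-20,23)=-5, clip(5,-20,23)=5, clip(-4,-20,23)=-4, clip(-4,-20,23)=-4, clip(0,-20,23)=0 -> [1, 2, -5, 5, -4, -4, 0]
Stage 5 (ABS): |1|=1, |2|=2, |-5|=5, |5|=5, |-4|=4, |-4|=4, |0|=0 -> [1, 2, 5, 5, 4, 4, 0]
Stage 6 (DELAY): [0, 1, 2, 5, 5, 4, 4] = [0, 1, 2, 5, 5, 4, 4] -> [0, 1, 2, 5, 5, 4, 4]
Output sum: 21

Answer: 21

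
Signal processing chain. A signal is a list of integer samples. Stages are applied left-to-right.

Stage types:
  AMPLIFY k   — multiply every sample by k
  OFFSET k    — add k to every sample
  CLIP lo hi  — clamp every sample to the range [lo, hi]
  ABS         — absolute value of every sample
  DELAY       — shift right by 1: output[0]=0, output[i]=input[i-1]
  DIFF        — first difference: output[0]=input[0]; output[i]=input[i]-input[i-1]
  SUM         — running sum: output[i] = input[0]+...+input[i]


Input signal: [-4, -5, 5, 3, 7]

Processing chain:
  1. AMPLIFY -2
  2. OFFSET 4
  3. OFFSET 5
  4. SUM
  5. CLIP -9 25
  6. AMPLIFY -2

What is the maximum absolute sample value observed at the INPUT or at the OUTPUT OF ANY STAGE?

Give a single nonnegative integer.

Input: [-4, -5, 5, 3, 7] (max |s|=7)
Stage 1 (AMPLIFY -2): -4*-2=8, -5*-2=10, 5*-2=-10, 3*-2=-6, 7*-2=-14 -> [8, 10, -10, -6, -14] (max |s|=14)
Stage 2 (OFFSET 4): 8+4=12, 10+4=14, -10+4=-6, -6+4=-2, -14+4=-10 -> [12, 14, -6, -2, -10] (max |s|=14)
Stage 3 (OFFSET 5): 12+5=17, 14+5=19, -6+5=-1, -2+5=3, -10+5=-5 -> [17, 19, -1, 3, -5] (max |s|=19)
Stage 4 (SUM): sum[0..0]=17, sum[0..1]=36, sum[0..2]=35, sum[0..3]=38, sum[0..4]=33 -> [17, 36, 35, 38, 33] (max |s|=38)
Stage 5 (CLIP -9 25): clip(17,-9,25)=17, clip(36,-9,25)=25, clip(35,-9,25)=25, clip(38,-9,25)=25, clip(33,-9,25)=25 -> [17, 25, 25, 25, 25] (max |s|=25)
Stage 6 (AMPLIFY -2): 17*-2=-34, 25*-2=-50, 25*-2=-50, 25*-2=-50, 25*-2=-50 -> [-34, -50, -50, -50, -50] (max |s|=50)
Overall max amplitude: 50

Answer: 50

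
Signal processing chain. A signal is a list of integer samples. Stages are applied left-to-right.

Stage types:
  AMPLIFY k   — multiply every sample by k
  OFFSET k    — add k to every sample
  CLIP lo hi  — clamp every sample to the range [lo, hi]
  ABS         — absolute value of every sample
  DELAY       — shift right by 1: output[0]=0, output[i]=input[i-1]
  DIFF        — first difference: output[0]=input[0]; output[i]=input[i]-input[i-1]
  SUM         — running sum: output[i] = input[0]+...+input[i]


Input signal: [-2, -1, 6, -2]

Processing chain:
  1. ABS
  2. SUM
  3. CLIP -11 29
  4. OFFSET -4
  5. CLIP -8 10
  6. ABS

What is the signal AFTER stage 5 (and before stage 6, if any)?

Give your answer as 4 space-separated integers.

Answer: -2 -1 5 7

Derivation:
Input: [-2, -1, 6, -2]
Stage 1 (ABS): |-2|=2, |-1|=1, |6|=6, |-2|=2 -> [2, 1, 6, 2]
Stage 2 (SUM): sum[0..0]=2, sum[0..1]=3, sum[0..2]=9, sum[0..3]=11 -> [2, 3, 9, 11]
Stage 3 (CLIP -11 29): clip(2,-11,29)=2, clip(3,-11,29)=3, clip(9,-11,29)=9, clip(11,-11,29)=11 -> [2, 3, 9, 11]
Stage 4 (OFFSET -4): 2+-4=-2, 3+-4=-1, 9+-4=5, 11+-4=7 -> [-2, -1, 5, 7]
Stage 5 (CLIP -8 10): clip(-2,-8,10)=-2, clip(-1,-8,10)=-1, clip(5,-8,10)=5, clip(7,-8,10)=7 -> [-2, -1, 5, 7]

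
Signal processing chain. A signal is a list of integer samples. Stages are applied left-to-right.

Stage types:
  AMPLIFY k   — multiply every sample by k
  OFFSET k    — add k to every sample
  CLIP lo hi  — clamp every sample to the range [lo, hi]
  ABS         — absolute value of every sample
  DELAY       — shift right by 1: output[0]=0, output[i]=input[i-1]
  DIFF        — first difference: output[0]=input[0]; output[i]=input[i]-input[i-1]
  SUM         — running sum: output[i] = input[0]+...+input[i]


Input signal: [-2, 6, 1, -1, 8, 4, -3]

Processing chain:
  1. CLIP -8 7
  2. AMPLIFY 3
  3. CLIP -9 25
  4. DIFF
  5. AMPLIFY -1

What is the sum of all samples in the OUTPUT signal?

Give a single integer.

Answer: 9

Derivation:
Input: [-2, 6, 1, -1, 8, 4, -3]
Stage 1 (CLIP -8 7): clip(-2,-8,7)=-2, clip(6,-8,7)=6, clip(1,-8,7)=1, clip(-1,-8,7)=-1, clip(8,-8,7)=7, clip(4,-8,7)=4, clip(-3,-8,7)=-3 -> [-2, 6, 1, -1, 7, 4, -3]
Stage 2 (AMPLIFY 3): -2*3=-6, 6*3=18, 1*3=3, -1*3=-3, 7*3=21, 4*3=12, -3*3=-9 -> [-6, 18, 3, -3, 21, 12, -9]
Stage 3 (CLIP -9 25): clip(-6,-9,25)=-6, clip(18,-9,25)=18, clip(3,-9,25)=3, clip(-3,-9,25)=-3, clip(21,-9,25)=21, clip(12,-9,25)=12, clip(-9,-9,25)=-9 -> [-6, 18, 3, -3, 21, 12, -9]
Stage 4 (DIFF): s[0]=-6, 18--6=24, 3-18=-15, -3-3=-6, 21--3=24, 12-21=-9, -9-12=-21 -> [-6, 24, -15, -6, 24, -9, -21]
Stage 5 (AMPLIFY -1): -6*-1=6, 24*-1=-24, -15*-1=15, -6*-1=6, 24*-1=-24, -9*-1=9, -21*-1=21 -> [6, -24, 15, 6, -24, 9, 21]
Output sum: 9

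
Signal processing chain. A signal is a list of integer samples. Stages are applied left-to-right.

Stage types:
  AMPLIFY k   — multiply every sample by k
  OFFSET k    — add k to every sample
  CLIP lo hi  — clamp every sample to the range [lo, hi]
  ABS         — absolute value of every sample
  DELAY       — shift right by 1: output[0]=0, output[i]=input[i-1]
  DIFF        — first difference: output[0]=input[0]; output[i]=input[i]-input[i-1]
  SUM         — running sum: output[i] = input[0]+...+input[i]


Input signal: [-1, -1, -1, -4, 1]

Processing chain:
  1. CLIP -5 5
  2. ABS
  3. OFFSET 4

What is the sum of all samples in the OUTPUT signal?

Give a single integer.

Answer: 28

Derivation:
Input: [-1, -1, -1, -4, 1]
Stage 1 (CLIP -5 5): clip(-1,-5,5)=-1, clip(-1,-5,5)=-1, clip(-1,-5,5)=-1, clip(-4,-5,5)=-4, clip(1,-5,5)=1 -> [-1, -1, -1, -4, 1]
Stage 2 (ABS): |-1|=1, |-1|=1, |-1|=1, |-4|=4, |1|=1 -> [1, 1, 1, 4, 1]
Stage 3 (OFFSET 4): 1+4=5, 1+4=5, 1+4=5, 4+4=8, 1+4=5 -> [5, 5, 5, 8, 5]
Output sum: 28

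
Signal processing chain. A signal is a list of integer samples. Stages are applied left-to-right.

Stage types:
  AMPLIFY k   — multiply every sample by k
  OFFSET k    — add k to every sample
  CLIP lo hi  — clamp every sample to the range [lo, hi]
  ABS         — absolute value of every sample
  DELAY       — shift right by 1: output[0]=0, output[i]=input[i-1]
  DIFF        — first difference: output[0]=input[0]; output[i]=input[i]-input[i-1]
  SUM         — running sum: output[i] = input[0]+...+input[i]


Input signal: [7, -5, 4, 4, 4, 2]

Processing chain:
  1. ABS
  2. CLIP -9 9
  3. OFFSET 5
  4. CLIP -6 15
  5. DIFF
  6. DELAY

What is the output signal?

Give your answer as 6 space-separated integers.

Answer: 0 12 -2 -1 0 0

Derivation:
Input: [7, -5, 4, 4, 4, 2]
Stage 1 (ABS): |7|=7, |-5|=5, |4|=4, |4|=4, |4|=4, |2|=2 -> [7, 5, 4, 4, 4, 2]
Stage 2 (CLIP -9 9): clip(7,-9,9)=7, clip(5,-9,9)=5, clip(4,-9,9)=4, clip(4,-9,9)=4, clip(4,-9,9)=4, clip(2,-9,9)=2 -> [7, 5, 4, 4, 4, 2]
Stage 3 (OFFSET 5): 7+5=12, 5+5=10, 4+5=9, 4+5=9, 4+5=9, 2+5=7 -> [12, 10, 9, 9, 9, 7]
Stage 4 (CLIP -6 15): clip(12,-6,15)=12, clip(10,-6,15)=10, clip(9,-6,15)=9, clip(9,-6,15)=9, clip(9,-6,15)=9, clip(7,-6,15)=7 -> [12, 10, 9, 9, 9, 7]
Stage 5 (DIFF): s[0]=12, 10-12=-2, 9-10=-1, 9-9=0, 9-9=0, 7-9=-2 -> [12, -2, -1, 0, 0, -2]
Stage 6 (DELAY): [0, 12, -2, -1, 0, 0] = [0, 12, -2, -1, 0, 0] -> [0, 12, -2, -1, 0, 0]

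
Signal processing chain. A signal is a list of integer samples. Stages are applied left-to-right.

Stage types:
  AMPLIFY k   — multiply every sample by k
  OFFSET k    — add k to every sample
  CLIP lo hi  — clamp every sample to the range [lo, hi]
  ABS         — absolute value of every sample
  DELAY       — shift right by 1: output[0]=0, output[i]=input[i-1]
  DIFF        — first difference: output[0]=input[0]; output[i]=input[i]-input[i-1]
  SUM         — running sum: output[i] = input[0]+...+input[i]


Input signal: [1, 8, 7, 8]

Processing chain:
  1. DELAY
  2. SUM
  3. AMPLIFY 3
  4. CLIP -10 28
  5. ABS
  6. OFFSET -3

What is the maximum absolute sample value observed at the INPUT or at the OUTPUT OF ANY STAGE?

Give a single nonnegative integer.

Answer: 48

Derivation:
Input: [1, 8, 7, 8] (max |s|=8)
Stage 1 (DELAY): [0, 1, 8, 7] = [0, 1, 8, 7] -> [0, 1, 8, 7] (max |s|=8)
Stage 2 (SUM): sum[0..0]=0, sum[0..1]=1, sum[0..2]=9, sum[0..3]=16 -> [0, 1, 9, 16] (max |s|=16)
Stage 3 (AMPLIFY 3): 0*3=0, 1*3=3, 9*3=27, 16*3=48 -> [0, 3, 27, 48] (max |s|=48)
Stage 4 (CLIP -10 28): clip(0,-10,28)=0, clip(3,-10,28)=3, clip(27,-10,28)=27, clip(48,-10,28)=28 -> [0, 3, 27, 28] (max |s|=28)
Stage 5 (ABS): |0|=0, |3|=3, |27|=27, |28|=28 -> [0, 3, 27, 28] (max |s|=28)
Stage 6 (OFFSET -3): 0+-3=-3, 3+-3=0, 27+-3=24, 28+-3=25 -> [-3, 0, 24, 25] (max |s|=25)
Overall max amplitude: 48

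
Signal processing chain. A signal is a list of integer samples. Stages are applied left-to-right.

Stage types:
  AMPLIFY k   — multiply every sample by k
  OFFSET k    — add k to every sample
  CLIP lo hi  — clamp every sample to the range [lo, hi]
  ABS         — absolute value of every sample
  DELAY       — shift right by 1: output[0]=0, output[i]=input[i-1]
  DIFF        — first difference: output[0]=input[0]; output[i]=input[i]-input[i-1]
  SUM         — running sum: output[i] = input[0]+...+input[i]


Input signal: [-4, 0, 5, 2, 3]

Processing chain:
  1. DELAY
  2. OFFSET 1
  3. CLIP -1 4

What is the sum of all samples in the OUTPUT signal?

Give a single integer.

Answer: 8

Derivation:
Input: [-4, 0, 5, 2, 3]
Stage 1 (DELAY): [0, -4, 0, 5, 2] = [0, -4, 0, 5, 2] -> [0, -4, 0, 5, 2]
Stage 2 (OFFSET 1): 0+1=1, -4+1=-3, 0+1=1, 5+1=6, 2+1=3 -> [1, -3, 1, 6, 3]
Stage 3 (CLIP -1 4): clip(1,-1,4)=1, clip(-3,-1,4)=-1, clip(1,-1,4)=1, clip(6,-1,4)=4, clip(3,-1,4)=3 -> [1, -1, 1, 4, 3]
Output sum: 8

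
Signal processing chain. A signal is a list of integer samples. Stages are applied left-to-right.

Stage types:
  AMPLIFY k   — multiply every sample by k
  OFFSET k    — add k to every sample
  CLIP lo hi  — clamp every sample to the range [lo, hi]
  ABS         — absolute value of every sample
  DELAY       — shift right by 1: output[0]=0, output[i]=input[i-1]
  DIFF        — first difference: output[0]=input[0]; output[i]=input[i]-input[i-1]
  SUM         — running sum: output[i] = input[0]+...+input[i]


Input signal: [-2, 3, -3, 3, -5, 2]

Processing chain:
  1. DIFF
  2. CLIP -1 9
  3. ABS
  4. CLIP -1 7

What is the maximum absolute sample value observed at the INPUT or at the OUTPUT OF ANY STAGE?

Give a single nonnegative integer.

Input: [-2, 3, -3, 3, -5, 2] (max |s|=5)
Stage 1 (DIFF): s[0]=-2, 3--2=5, -3-3=-6, 3--3=6, -5-3=-8, 2--5=7 -> [-2, 5, -6, 6, -8, 7] (max |s|=8)
Stage 2 (CLIP -1 9): clip(-2,-1,9)=-1, clip(5,-1,9)=5, clip(-6,-1,9)=-1, clip(6,-1,9)=6, clip(-8,-1,9)=-1, clip(7,-1,9)=7 -> [-1, 5, -1, 6, -1, 7] (max |s|=7)
Stage 3 (ABS): |-1|=1, |5|=5, |-1|=1, |6|=6, |-1|=1, |7|=7 -> [1, 5, 1, 6, 1, 7] (max |s|=7)
Stage 4 (CLIP -1 7): clip(1,-1,7)=1, clip(5,-1,7)=5, clip(1,-1,7)=1, clip(6,-1,7)=6, clip(1,-1,7)=1, clip(7,-1,7)=7 -> [1, 5, 1, 6, 1, 7] (max |s|=7)
Overall max amplitude: 8

Answer: 8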